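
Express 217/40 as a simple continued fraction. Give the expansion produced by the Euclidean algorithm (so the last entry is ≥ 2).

217 = 5×40 + 17
40 = 2×17 + 6
17 = 2×6 + 5
6 = 1×5 + 1
5 = 5×1 + 0  (stop)
So 217/40 = [5; 2, 2, 1, 5].

[5; 2, 2, 1, 5]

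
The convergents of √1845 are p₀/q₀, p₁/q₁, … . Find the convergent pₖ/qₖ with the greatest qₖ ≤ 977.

√1845 = [42; 1, 20, 2, 20, 1, 84, …] (period length 6).
Convergents:
  p_0/q_0 = 42/1
  p_1/q_1 = 43/1
  p_2/q_2 = 902/21
  p_3/q_3 = 1847/43
  p_4/q_4 = 37842/881
  p_5/q_5 = 39689/924
  p_6/q_6 = 3371718/78497
q_5 = 924 ≤ 977 < 78497 = q_6, so the answer is 39689/924.

39689/924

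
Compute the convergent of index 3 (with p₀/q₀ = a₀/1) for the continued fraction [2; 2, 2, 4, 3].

53/22

Using pₖ = aₖpₖ₋₁ + pₖ₋₂, qₖ = aₖqₖ₋₁ + qₖ₋₂ (with p₋₁=1, p₋₂=0, q₋₁=0, q₋₂=1):
  k=0: a=2, p=2, q=1
  k=1: a=2, p=5, q=2
  k=2: a=2, p=12, q=5
  k=3: a=4, p=53, q=22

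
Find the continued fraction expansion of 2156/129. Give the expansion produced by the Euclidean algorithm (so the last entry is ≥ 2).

2156 = 16×129 + 92
129 = 1×92 + 37
92 = 2×37 + 18
37 = 2×18 + 1
18 = 18×1 + 0  (stop)
So 2156/129 = [16; 1, 2, 2, 18].

[16; 1, 2, 2, 18]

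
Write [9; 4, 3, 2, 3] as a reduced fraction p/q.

Fold from the inside: start with 3/1.
  2 + 1/3 = 7/3
  3 + 3/7 = 24/7
  4 + 7/24 = 103/24
  9 + 24/103 = 951/103

951/103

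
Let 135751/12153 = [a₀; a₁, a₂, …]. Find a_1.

135751 = 11·12153 + 2068   →  a_0 = 11
12153 = 5·2068 + 1813   →  a_1 = 5

5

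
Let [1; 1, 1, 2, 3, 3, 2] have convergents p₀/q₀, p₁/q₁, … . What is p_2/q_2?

3/2

Using pₖ = aₖpₖ₋₁ + pₖ₋₂, qₖ = aₖqₖ₋₁ + qₖ₋₂ (with p₋₁=1, p₋₂=0, q₋₁=0, q₋₂=1):
  k=0: a=1, p=1, q=1
  k=1: a=1, p=2, q=1
  k=2: a=1, p=3, q=2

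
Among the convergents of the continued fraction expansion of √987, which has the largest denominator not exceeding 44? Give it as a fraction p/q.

377/12

√987 = [31; 2, 2, 2, 62, …] (period length 4).
Convergents:
  p_0/q_0 = 31/1
  p_1/q_1 = 63/2
  p_2/q_2 = 157/5
  p_3/q_3 = 377/12
  p_4/q_4 = 23531/749
q_3 = 12 ≤ 44 < 749 = q_4, so the answer is 377/12.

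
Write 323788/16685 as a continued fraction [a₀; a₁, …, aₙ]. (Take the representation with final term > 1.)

[19; 2, 2, 6, 2, 1, 13, 12]

323788 = 19×16685 + 6773
16685 = 2×6773 + 3139
6773 = 2×3139 + 495
3139 = 6×495 + 169
495 = 2×169 + 157
169 = 1×157 + 12
157 = 13×12 + 1
12 = 12×1 + 0  (stop)
So 323788/16685 = [19; 2, 2, 6, 2, 1, 13, 12].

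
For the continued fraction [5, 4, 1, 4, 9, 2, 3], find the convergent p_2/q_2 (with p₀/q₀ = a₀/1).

Using pₖ = aₖpₖ₋₁ + pₖ₋₂, qₖ = aₖqₖ₋₁ + qₖ₋₂ (with p₋₁=1, p₋₂=0, q₋₁=0, q₋₂=1):
  k=0: a=5, p=5, q=1
  k=1: a=4, p=21, q=4
  k=2: a=1, p=26, q=5

26/5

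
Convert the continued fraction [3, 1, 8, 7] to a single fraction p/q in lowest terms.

Using pₖ = aₖpₖ₋₁ + pₖ₋₂ and qₖ = aₖqₖ₋₁ + qₖ₋₂:
  k=0: a=3, p=3, q=1
  k=1: a=1, p=4, q=1
  k=2: a=8, p=35, q=9
  k=3: a=7, p=249, q=64

249/64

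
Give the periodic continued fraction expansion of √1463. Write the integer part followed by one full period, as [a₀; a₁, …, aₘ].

[38; 4, 76]

a₀ = ⌊√1463⌋ = 38.
With m₀=0, d₀=1 and mₖ₊₁ = dₖaₖ − mₖ, dₖ₊₁ = (n − mₖ₊₁²)/dₖ, aₖ₊₁ = ⌊(a₀+mₖ₊₁)/dₖ₊₁⌋:
  k=1: m=38, d=19, a=4
  k=2: m=38, d=1, a=76
d=1 and a=2a₀=76 at k=2, so the next step gives (m, d) = (38, 19) again — its k=1 value — and the period has length 2.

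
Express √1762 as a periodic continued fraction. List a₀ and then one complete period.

[41; 1, 40, 1, 82]

a₀ = ⌊√1762⌋ = 41.
With m₀=0, d₀=1 and mₖ₊₁ = dₖaₖ − mₖ, dₖ₊₁ = (n − mₖ₊₁²)/dₖ, aₖ₊₁ = ⌊(a₀+mₖ₊₁)/dₖ₊₁⌋:
  k=1: m=41, d=81, a=1
  k=2: m=40, d=2, a=40
  k=3: m=40, d=81, a=1
  k=4: m=41, d=1, a=82
d=1 and a=2a₀=82 at k=4, so the next step gives (m, d) = (41, 81) again — its k=1 value — and the period has length 4.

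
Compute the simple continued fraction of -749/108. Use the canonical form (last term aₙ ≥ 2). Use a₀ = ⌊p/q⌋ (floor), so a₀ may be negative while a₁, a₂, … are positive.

[-7; 15, 2, 3]

-749 = -7·108 + 7
108 = 15·7 + 3
7 = 2·3 + 1
3 = 3·1 + 0  (stop)
So -749/108 = [-7; 15, 2, 3].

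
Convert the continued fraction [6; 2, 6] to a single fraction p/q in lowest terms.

Using pₖ = aₖpₖ₋₁ + pₖ₋₂ and qₖ = aₖqₖ₋₁ + qₖ₋₂:
  k=0: a=6, p=6, q=1
  k=1: a=2, p=13, q=2
  k=2: a=6, p=84, q=13

84/13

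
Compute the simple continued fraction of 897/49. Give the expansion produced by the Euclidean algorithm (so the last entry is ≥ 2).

897 = 18×49 + 15
49 = 3×15 + 4
15 = 3×4 + 3
4 = 1×3 + 1
3 = 3×1 + 0  (stop)
So 897/49 = [18; 3, 3, 1, 3].

[18; 3, 3, 1, 3]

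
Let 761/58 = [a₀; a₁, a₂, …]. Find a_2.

761 = 13·58 + 7   →  a_0 = 13
58 = 8·7 + 2   →  a_1 = 8
7 = 3·2 + 1   →  a_2 = 3

3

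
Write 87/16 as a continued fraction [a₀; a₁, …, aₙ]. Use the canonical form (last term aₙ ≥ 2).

87 = 5×16 + 7
16 = 2×7 + 2
7 = 3×2 + 1
2 = 2×1 + 0  (stop)
So 87/16 = [5; 2, 3, 2].

[5; 2, 3, 2]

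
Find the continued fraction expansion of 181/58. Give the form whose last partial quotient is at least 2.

[3; 8, 3, 2]

181 = 3×58 + 7
58 = 8×7 + 2
7 = 3×2 + 1
2 = 2×1 + 0  (stop)
So 181/58 = [3; 8, 3, 2].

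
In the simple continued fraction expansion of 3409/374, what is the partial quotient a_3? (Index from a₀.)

3409 = 9·374 + 43   →  a_0 = 9
374 = 8·43 + 30   →  a_1 = 8
43 = 1·30 + 13   →  a_2 = 1
30 = 2·13 + 4   →  a_3 = 2

2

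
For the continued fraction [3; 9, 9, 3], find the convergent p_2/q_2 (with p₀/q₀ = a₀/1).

Using pₖ = aₖpₖ₋₁ + pₖ₋₂, qₖ = aₖqₖ₋₁ + qₖ₋₂ (with p₋₁=1, p₋₂=0, q₋₁=0, q₋₂=1):
  k=0: a=3, p=3, q=1
  k=1: a=9, p=28, q=9
  k=2: a=9, p=255, q=82

255/82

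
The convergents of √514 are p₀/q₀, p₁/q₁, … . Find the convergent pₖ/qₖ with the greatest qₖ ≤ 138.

√514 = [22; 1, 2, 22, 2, 1, 44, …] (period length 6).
Convergents:
  p_0/q_0 = 22/1
  p_1/q_1 = 23/1
  p_2/q_2 = 68/3
  p_3/q_3 = 1519/67
  p_4/q_4 = 3106/137
  p_5/q_5 = 4625/204
q_4 = 137 ≤ 138 < 204 = q_5, so the answer is 3106/137.

3106/137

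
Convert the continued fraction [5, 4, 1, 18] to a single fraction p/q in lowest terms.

489/94

Fold from the inside: start with 18/1.
  1 + 1/18 = 19/18
  4 + 18/19 = 94/19
  5 + 19/94 = 489/94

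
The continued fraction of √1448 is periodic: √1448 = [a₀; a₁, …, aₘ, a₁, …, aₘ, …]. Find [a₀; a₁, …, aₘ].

[38; 19, 76]

a₀ = ⌊√1448⌋ = 38.
With m₀=0, d₀=1 and mₖ₊₁ = dₖaₖ − mₖ, dₖ₊₁ = (n − mₖ₊₁²)/dₖ, aₖ₊₁ = ⌊(a₀+mₖ₊₁)/dₖ₊₁⌋:
  k=1: m=38, d=4, a=19
  k=2: m=38, d=1, a=76
d=1 and a=2a₀=76 at k=2, so the next step gives (m, d) = (38, 4) again — its k=1 value — and the period has length 2.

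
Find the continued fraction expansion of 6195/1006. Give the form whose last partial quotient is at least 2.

[6; 6, 3, 17, 3]

6195 = 6·1006 + 159
1006 = 6·159 + 52
159 = 3·52 + 3
52 = 17·3 + 1
3 = 3·1 + 0  (stop)
So 6195/1006 = [6; 6, 3, 17, 3].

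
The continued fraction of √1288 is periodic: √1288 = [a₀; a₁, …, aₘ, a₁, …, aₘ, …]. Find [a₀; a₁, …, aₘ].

[35; 1, 7, 1, 70]

a₀ = ⌊√1288⌋ = 35.
With m₀=0, d₀=1 and mₖ₊₁ = dₖaₖ − mₖ, dₖ₊₁ = (n − mₖ₊₁²)/dₖ, aₖ₊₁ = ⌊(a₀+mₖ₊₁)/dₖ₊₁⌋:
  k=1: m=35, d=63, a=1
  k=2: m=28, d=8, a=7
  k=3: m=28, d=63, a=1
  k=4: m=35, d=1, a=70
d=1 and a=2a₀=70 at k=4, so the next step gives (m, d) = (35, 63) again — its k=1 value — and the period has length 4.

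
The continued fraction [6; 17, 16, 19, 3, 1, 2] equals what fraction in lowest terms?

Fold from the inside: start with 2/1.
  1 + 1/2 = 3/2
  3 + 2/3 = 11/3
  19 + 3/11 = 212/11
  16 + 11/212 = 3403/212
  17 + 212/3403 = 58063/3403
  6 + 3403/58063 = 351781/58063

351781/58063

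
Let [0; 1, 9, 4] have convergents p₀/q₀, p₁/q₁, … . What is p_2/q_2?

9/10

Using pₖ = aₖpₖ₋₁ + pₖ₋₂, qₖ = aₖqₖ₋₁ + qₖ₋₂ (with p₋₁=1, p₋₂=0, q₋₁=0, q₋₂=1):
  k=0: a=0, p=0, q=1
  k=1: a=1, p=1, q=1
  k=2: a=9, p=9, q=10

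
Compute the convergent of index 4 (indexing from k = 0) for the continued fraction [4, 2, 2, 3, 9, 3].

697/158

Using pₖ = aₖpₖ₋₁ + pₖ₋₂, qₖ = aₖqₖ₋₁ + qₖ₋₂ (with p₋₁=1, p₋₂=0, q₋₁=0, q₋₂=1):
  k=0: a=4, p=4, q=1
  k=1: a=2, p=9, q=2
  k=2: a=2, p=22, q=5
  k=3: a=3, p=75, q=17
  k=4: a=9, p=697, q=158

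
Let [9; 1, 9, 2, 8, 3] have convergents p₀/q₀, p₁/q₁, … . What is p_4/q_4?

Using pₖ = aₖpₖ₋₁ + pₖ₋₂, qₖ = aₖqₖ₋₁ + qₖ₋₂ (with p₋₁=1, p₋₂=0, q₋₁=0, q₋₂=1):
  k=0: a=9, p=9, q=1
  k=1: a=1, p=10, q=1
  k=2: a=9, p=99, q=10
  k=3: a=2, p=208, q=21
  k=4: a=8, p=1763, q=178

1763/178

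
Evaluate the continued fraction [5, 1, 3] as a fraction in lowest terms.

23/4

Fold from the inside: start with 3/1.
  1 + 1/3 = 4/3
  5 + 3/4 = 23/4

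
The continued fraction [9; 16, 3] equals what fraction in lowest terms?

444/49

Using pₖ = aₖpₖ₋₁ + pₖ₋₂ and qₖ = aₖqₖ₋₁ + qₖ₋₂:
  k=0: a=9, p=9, q=1
  k=1: a=16, p=145, q=16
  k=2: a=3, p=444, q=49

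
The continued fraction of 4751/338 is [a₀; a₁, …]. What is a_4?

1

4751 = 14·338 + 19   →  a_0 = 14
338 = 17·19 + 15   →  a_1 = 17
19 = 1·15 + 4   →  a_2 = 1
15 = 3·4 + 3   →  a_3 = 3
4 = 1·3 + 1   →  a_4 = 1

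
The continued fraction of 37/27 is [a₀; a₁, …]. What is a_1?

37 = 1·27 + 10   →  a_0 = 1
27 = 2·10 + 7   →  a_1 = 2

2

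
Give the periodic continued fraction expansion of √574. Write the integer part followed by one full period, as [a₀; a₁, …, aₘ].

[23; 1, 22, 1, 46]

a₀ = ⌊√574⌋ = 23.
With m₀=0, d₀=1 and mₖ₊₁ = dₖaₖ − mₖ, dₖ₊₁ = (n − mₖ₊₁²)/dₖ, aₖ₊₁ = ⌊(a₀+mₖ₊₁)/dₖ₊₁⌋:
  k=1: m=23, d=45, a=1
  k=2: m=22, d=2, a=22
  k=3: m=22, d=45, a=1
  k=4: m=23, d=1, a=46
d=1 and a=2a₀=46 at k=4, so the next step gives (m, d) = (23, 45) again — its k=1 value — and the period has length 4.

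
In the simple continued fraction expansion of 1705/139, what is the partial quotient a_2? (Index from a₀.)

1705 = 12·139 + 37   →  a_0 = 12
139 = 3·37 + 28   →  a_1 = 3
37 = 1·28 + 9   →  a_2 = 1

1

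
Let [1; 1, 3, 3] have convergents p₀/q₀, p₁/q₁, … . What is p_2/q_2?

Using pₖ = aₖpₖ₋₁ + pₖ₋₂, qₖ = aₖqₖ₋₁ + qₖ₋₂ (with p₋₁=1, p₋₂=0, q₋₁=0, q₋₂=1):
  k=0: a=1, p=1, q=1
  k=1: a=1, p=2, q=1
  k=2: a=3, p=7, q=4

7/4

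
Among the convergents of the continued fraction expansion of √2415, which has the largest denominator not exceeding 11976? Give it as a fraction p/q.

236671/4816

√2415 = [49; 7, 98, …] (period length 2).
Convergents:
  p_0/q_0 = 49/1
  p_1/q_1 = 344/7
  p_2/q_2 = 33761/687
  p_3/q_3 = 236671/4816
  p_4/q_4 = 23227519/472655
q_3 = 4816 ≤ 11976 < 472655 = q_4, so the answer is 236671/4816.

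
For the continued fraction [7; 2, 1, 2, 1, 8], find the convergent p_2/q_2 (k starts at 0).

22/3

Using pₖ = aₖpₖ₋₁ + pₖ₋₂, qₖ = aₖqₖ₋₁ + qₖ₋₂ (with p₋₁=1, p₋₂=0, q₋₁=0, q₋₂=1):
  k=0: a=7, p=7, q=1
  k=1: a=2, p=15, q=2
  k=2: a=1, p=22, q=3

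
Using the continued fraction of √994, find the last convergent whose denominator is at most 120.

1135/36

√994 = [31; 1, 1, 8, 1, 1, 62, …] (period length 6).
Convergents:
  p_0/q_0 = 31/1
  p_1/q_1 = 32/1
  p_2/q_2 = 63/2
  p_3/q_3 = 536/17
  p_4/q_4 = 599/19
  p_5/q_5 = 1135/36
  p_6/q_6 = 70969/2251
q_5 = 36 ≤ 120 < 2251 = q_6, so the answer is 1135/36.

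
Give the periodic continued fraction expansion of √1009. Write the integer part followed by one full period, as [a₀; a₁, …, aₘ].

[31; 1, 3, 3, 1, 62]

a₀ = ⌊√1009⌋ = 31.
With m₀=0, d₀=1 and mₖ₊₁ = dₖaₖ − mₖ, dₖ₊₁ = (n − mₖ₊₁²)/dₖ, aₖ₊₁ = ⌊(a₀+mₖ₊₁)/dₖ₊₁⌋:
  k=1: m=31, d=48, a=1
  k=2: m=17, d=15, a=3
  k=3: m=28, d=15, a=3
  k=4: m=17, d=48, a=1
  k=5: m=31, d=1, a=62
d=1 and a=2a₀=62 at k=5, so the next step gives (m, d) = (31, 48) again — its k=1 value — and the period has length 5.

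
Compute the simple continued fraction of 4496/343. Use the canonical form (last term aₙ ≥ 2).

4496 = 13·343 + 37
343 = 9·37 + 10
37 = 3·10 + 7
10 = 1·7 + 3
7 = 2·3 + 1
3 = 3·1 + 0  (stop)
So 4496/343 = [13; 9, 3, 1, 2, 3].

[13; 9, 3, 1, 2, 3]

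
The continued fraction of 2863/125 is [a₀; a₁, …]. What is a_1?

1

2863 = 22·125 + 113   →  a_0 = 22
125 = 1·113 + 12   →  a_1 = 1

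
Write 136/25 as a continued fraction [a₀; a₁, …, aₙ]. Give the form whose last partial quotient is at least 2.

136 = 5*25 + 11
25 = 2*11 + 3
11 = 3*3 + 2
3 = 1*2 + 1
2 = 2*1 + 0  (stop)
So 136/25 = [5; 2, 3, 1, 2].

[5; 2, 3, 1, 2]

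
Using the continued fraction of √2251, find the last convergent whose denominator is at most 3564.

81083/1709

√2251 = [47; 2, 4, 47, 4, 2, 94, …] (period length 6).
Convergents:
  p_0/q_0 = 47/1
  p_1/q_1 = 95/2
  p_2/q_2 = 427/9
  p_3/q_3 = 20164/425
  p_4/q_4 = 81083/1709
  p_5/q_5 = 182330/3843
q_4 = 1709 ≤ 3564 < 3843 = q_5, so the answer is 81083/1709.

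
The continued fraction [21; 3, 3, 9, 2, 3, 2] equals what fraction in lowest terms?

Fold from the inside: start with 2/1.
  3 + 1/2 = 7/2
  2 + 2/7 = 16/7
  9 + 7/16 = 151/16
  3 + 16/151 = 469/151
  3 + 151/469 = 1558/469
  21 + 469/1558 = 33187/1558

33187/1558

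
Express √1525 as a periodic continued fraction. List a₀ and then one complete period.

a₀ = ⌊√1525⌋ = 39.
With m₀=0, d₀=1 and mₖ₊₁ = dₖaₖ − mₖ, dₖ₊₁ = (n − mₖ₊₁²)/dₖ, aₖ₊₁ = ⌊(a₀+mₖ₊₁)/dₖ₊₁⌋:
  k=1: m=39, d=4, a=19
  k=2: m=37, d=39, a=1
  k=3: m=2, d=39, a=1
  k=4: m=37, d=4, a=19
  k=5: m=39, d=1, a=78
d=1 and a=2a₀=78 at k=5, so the next step gives (m, d) = (39, 4) again — its k=1 value — and the period has length 5.

[39; 19, 1, 1, 19, 78]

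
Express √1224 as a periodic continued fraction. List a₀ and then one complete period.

[34; 1, 68]

a₀ = ⌊√1224⌋ = 34.
With m₀=0, d₀=1 and mₖ₊₁ = dₖaₖ − mₖ, dₖ₊₁ = (n − mₖ₊₁²)/dₖ, aₖ₊₁ = ⌊(a₀+mₖ₊₁)/dₖ₊₁⌋:
  k=1: m=34, d=68, a=1
  k=2: m=34, d=1, a=68
d=1 and a=2a₀=68 at k=2, so the next step gives (m, d) = (34, 68) again — its k=1 value — and the period has length 2.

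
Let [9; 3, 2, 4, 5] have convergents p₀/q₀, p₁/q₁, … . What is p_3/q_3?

288/31

Using pₖ = aₖpₖ₋₁ + pₖ₋₂, qₖ = aₖqₖ₋₁ + qₖ₋₂ (with p₋₁=1, p₋₂=0, q₋₁=0, q₋₂=1):
  k=0: a=9, p=9, q=1
  k=1: a=3, p=28, q=3
  k=2: a=2, p=65, q=7
  k=3: a=4, p=288, q=31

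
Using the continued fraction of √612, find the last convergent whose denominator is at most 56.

√612 = [24; 1, 2, 1, 4, 1, 2, 1, 48, …] (period length 8).
Convergents:
  p_0/q_0 = 24/1
  p_1/q_1 = 25/1
  p_2/q_2 = 74/3
  p_3/q_3 = 99/4
  p_4/q_4 = 470/19
  p_5/q_5 = 569/23
  p_6/q_6 = 1608/65
q_5 = 23 ≤ 56 < 65 = q_6, so the answer is 569/23.

569/23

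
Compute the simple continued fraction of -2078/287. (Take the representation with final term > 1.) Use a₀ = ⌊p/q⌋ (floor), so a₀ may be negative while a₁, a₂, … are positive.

-2078 = -8×287 + 218
287 = 1×218 + 69
218 = 3×69 + 11
69 = 6×11 + 3
11 = 3×3 + 2
3 = 1×2 + 1
2 = 2×1 + 0  (stop)
So -2078/287 = [-8; 1, 3, 6, 3, 1, 2].

[-8; 1, 3, 6, 3, 1, 2]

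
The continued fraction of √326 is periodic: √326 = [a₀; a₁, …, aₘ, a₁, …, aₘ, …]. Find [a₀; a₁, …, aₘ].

[18; 18, 36]

a₀ = ⌊√326⌋ = 18.
With m₀=0, d₀=1 and mₖ₊₁ = dₖaₖ − mₖ, dₖ₊₁ = (n − mₖ₊₁²)/dₖ, aₖ₊₁ = ⌊(a₀+mₖ₊₁)/dₖ₊₁⌋:
  k=1: m=18, d=2, a=18
  k=2: m=18, d=1, a=36
d=1 and a=2a₀=36 at k=2, so the next step gives (m, d) = (18, 2) again — its k=1 value — and the period has length 2.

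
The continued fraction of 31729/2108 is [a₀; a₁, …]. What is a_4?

17

31729 = 15·2108 + 109   →  a_0 = 15
2108 = 19·109 + 37   →  a_1 = 19
109 = 2·37 + 35   →  a_2 = 2
37 = 1·35 + 2   →  a_3 = 1
35 = 17·2 + 1   →  a_4 = 17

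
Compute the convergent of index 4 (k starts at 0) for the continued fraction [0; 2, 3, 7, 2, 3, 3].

47/109

Using pₖ = aₖpₖ₋₁ + pₖ₋₂, qₖ = aₖqₖ₋₁ + qₖ₋₂ (with p₋₁=1, p₋₂=0, q₋₁=0, q₋₂=1):
  k=0: a=0, p=0, q=1
  k=1: a=2, p=1, q=2
  k=2: a=3, p=3, q=7
  k=3: a=7, p=22, q=51
  k=4: a=2, p=47, q=109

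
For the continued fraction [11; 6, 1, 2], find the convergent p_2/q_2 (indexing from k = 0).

Using pₖ = aₖpₖ₋₁ + pₖ₋₂, qₖ = aₖqₖ₋₁ + qₖ₋₂ (with p₋₁=1, p₋₂=0, q₋₁=0, q₋₂=1):
  k=0: a=11, p=11, q=1
  k=1: a=6, p=67, q=6
  k=2: a=1, p=78, q=7

78/7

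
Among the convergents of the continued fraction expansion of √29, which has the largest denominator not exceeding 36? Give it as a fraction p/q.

70/13

√29 = [5; 2, 1, 1, 2, 10, …] (period length 5).
Convergents:
  p_0/q_0 = 5/1
  p_1/q_1 = 11/2
  p_2/q_2 = 16/3
  p_3/q_3 = 27/5
  p_4/q_4 = 70/13
  p_5/q_5 = 727/135
q_4 = 13 ≤ 36 < 135 = q_5, so the answer is 70/13.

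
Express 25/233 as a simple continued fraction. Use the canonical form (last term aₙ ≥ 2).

25 = 0×233 + 25
233 = 9×25 + 8
25 = 3×8 + 1
8 = 8×1 + 0  (stop)
So 25/233 = [0; 9, 3, 8].

[0; 9, 3, 8]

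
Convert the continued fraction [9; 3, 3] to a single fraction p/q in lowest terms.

93/10

Fold from the inside: start with 3/1.
  3 + 1/3 = 10/3
  9 + 3/10 = 93/10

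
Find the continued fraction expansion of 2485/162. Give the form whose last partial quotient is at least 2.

2485 = 15×162 + 55
162 = 2×55 + 52
55 = 1×52 + 3
52 = 17×3 + 1
3 = 3×1 + 0  (stop)
So 2485/162 = [15; 2, 1, 17, 3].

[15; 2, 1, 17, 3]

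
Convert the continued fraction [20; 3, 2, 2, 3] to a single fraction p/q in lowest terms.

1177/58

Fold from the inside: start with 3/1.
  2 + 1/3 = 7/3
  2 + 3/7 = 17/7
  3 + 7/17 = 58/17
  20 + 17/58 = 1177/58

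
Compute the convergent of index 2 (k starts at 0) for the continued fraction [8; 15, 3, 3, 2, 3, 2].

Using pₖ = aₖpₖ₋₁ + pₖ₋₂, qₖ = aₖqₖ₋₁ + qₖ₋₂ (with p₋₁=1, p₋₂=0, q₋₁=0, q₋₂=1):
  k=0: a=8, p=8, q=1
  k=1: a=15, p=121, q=15
  k=2: a=3, p=371, q=46

371/46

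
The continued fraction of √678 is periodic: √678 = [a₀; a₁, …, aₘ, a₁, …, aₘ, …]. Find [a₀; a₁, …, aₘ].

a₀ = ⌊√678⌋ = 26.
With m₀=0, d₀=1 and mₖ₊₁ = dₖaₖ − mₖ, dₖ₊₁ = (n − mₖ₊₁²)/dₖ, aₖ₊₁ = ⌊(a₀+mₖ₊₁)/dₖ₊₁⌋:
  k=1: m=26, d=2, a=26
  k=2: m=26, d=1, a=52
d=1 and a=2a₀=52 at k=2, so the next step gives (m, d) = (26, 2) again — its k=1 value — and the period has length 2.

[26; 26, 52]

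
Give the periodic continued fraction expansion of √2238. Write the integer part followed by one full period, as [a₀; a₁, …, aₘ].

[47; 3, 3, 1, 30, 1, 3, 3, 94]

a₀ = ⌊√2238⌋ = 47.
With m₀=0, d₀=1 and mₖ₊₁ = dₖaₖ − mₖ, dₖ₊₁ = (n − mₖ₊₁²)/dₖ, aₖ₊₁ = ⌊(a₀+mₖ₊₁)/dₖ₊₁⌋:
  k=1: m=47, d=29, a=3
  k=2: m=40, d=22, a=3
  k=3: m=26, d=71, a=1
  k=4: m=45, d=3, a=30
  k=5: m=45, d=71, a=1
  k=6: m=26, d=22, a=3
  k=7: m=40, d=29, a=3
  k=8: m=47, d=1, a=94
d=1 and a=2a₀=94 at k=8, so the next step gives (m, d) = (47, 29) again — its k=1 value — and the period has length 8.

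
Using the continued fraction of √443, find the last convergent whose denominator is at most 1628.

√443 = [21; 21, 42, …] (period length 2).
Convergents:
  p_0/q_0 = 21/1
  p_1/q_1 = 442/21
  p_2/q_2 = 18585/883
  p_3/q_3 = 390727/18564
q_2 = 883 ≤ 1628 < 18564 = q_3, so the answer is 18585/883.

18585/883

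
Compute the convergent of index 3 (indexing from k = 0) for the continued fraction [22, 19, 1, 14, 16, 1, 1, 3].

Using pₖ = aₖpₖ₋₁ + pₖ₋₂, qₖ = aₖqₖ₋₁ + qₖ₋₂ (with p₋₁=1, p₋₂=0, q₋₁=0, q₋₂=1):
  k=0: a=22, p=22, q=1
  k=1: a=19, p=419, q=19
  k=2: a=1, p=441, q=20
  k=3: a=14, p=6593, q=299

6593/299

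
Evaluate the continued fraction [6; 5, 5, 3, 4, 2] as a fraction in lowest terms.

4948/799

Using pₖ = aₖpₖ₋₁ + pₖ₋₂ and qₖ = aₖqₖ₋₁ + qₖ₋₂:
  k=0: a=6, p=6, q=1
  k=1: a=5, p=31, q=5
  k=2: a=5, p=161, q=26
  k=3: a=3, p=514, q=83
  k=4: a=4, p=2217, q=358
  k=5: a=2, p=4948, q=799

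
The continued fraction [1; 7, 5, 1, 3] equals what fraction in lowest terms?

Using pₖ = aₖpₖ₋₁ + pₖ₋₂ and qₖ = aₖqₖ₋₁ + qₖ₋₂:
  k=0: a=1, p=1, q=1
  k=1: a=7, p=8, q=7
  k=2: a=5, p=41, q=36
  k=3: a=1, p=49, q=43
  k=4: a=3, p=188, q=165

188/165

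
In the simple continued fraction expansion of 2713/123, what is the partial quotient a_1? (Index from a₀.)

17

2713 = 22·123 + 7   →  a_0 = 22
123 = 17·7 + 4   →  a_1 = 17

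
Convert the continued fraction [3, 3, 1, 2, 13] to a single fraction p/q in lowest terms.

Fold from the inside: start with 13/1.
  2 + 1/13 = 27/13
  1 + 13/27 = 40/27
  3 + 27/40 = 147/40
  3 + 40/147 = 481/147

481/147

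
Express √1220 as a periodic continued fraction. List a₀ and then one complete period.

[34; 1, 12, 1, 68]

a₀ = ⌊√1220⌋ = 34.
With m₀=0, d₀=1 and mₖ₊₁ = dₖaₖ − mₖ, dₖ₊₁ = (n − mₖ₊₁²)/dₖ, aₖ₊₁ = ⌊(a₀+mₖ₊₁)/dₖ₊₁⌋:
  k=1: m=34, d=64, a=1
  k=2: m=30, d=5, a=12
  k=3: m=30, d=64, a=1
  k=4: m=34, d=1, a=68
d=1 and a=2a₀=68 at k=4, so the next step gives (m, d) = (34, 64) again — its k=1 value — and the period has length 4.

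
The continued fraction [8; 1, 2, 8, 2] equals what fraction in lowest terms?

460/53

Fold from the inside: start with 2/1.
  8 + 1/2 = 17/2
  2 + 2/17 = 36/17
  1 + 17/36 = 53/36
  8 + 36/53 = 460/53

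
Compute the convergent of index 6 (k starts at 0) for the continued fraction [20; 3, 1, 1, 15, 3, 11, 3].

Using pₖ = aₖpₖ₋₁ + pₖ₋₂, qₖ = aₖqₖ₋₁ + qₖ₋₂ (with p₋₁=1, p₋₂=0, q₋₁=0, q₋₂=1):
  k=0: a=20, p=20, q=1
  k=1: a=3, p=61, q=3
  k=2: a=1, p=81, q=4
  k=3: a=1, p=142, q=7
  k=4: a=15, p=2211, q=109
  k=5: a=3, p=6775, q=334
  k=6: a=11, p=76736, q=3783

76736/3783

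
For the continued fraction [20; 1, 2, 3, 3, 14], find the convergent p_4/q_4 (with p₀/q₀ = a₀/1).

683/33

Using pₖ = aₖpₖ₋₁ + pₖ₋₂, qₖ = aₖqₖ₋₁ + qₖ₋₂ (with p₋₁=1, p₋₂=0, q₋₁=0, q₋₂=1):
  k=0: a=20, p=20, q=1
  k=1: a=1, p=21, q=1
  k=2: a=2, p=62, q=3
  k=3: a=3, p=207, q=10
  k=4: a=3, p=683, q=33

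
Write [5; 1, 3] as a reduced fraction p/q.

Using pₖ = aₖpₖ₋₁ + pₖ₋₂ and qₖ = aₖqₖ₋₁ + qₖ₋₂:
  k=0: a=5, p=5, q=1
  k=1: a=1, p=6, q=1
  k=2: a=3, p=23, q=4

23/4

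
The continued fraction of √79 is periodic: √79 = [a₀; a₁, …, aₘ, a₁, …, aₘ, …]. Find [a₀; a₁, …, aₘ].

[8; 1, 7, 1, 16]

a₀ = ⌊√79⌋ = 8.
With m₀=0, d₀=1 and mₖ₊₁ = dₖaₖ − mₖ, dₖ₊₁ = (n − mₖ₊₁²)/dₖ, aₖ₊₁ = ⌊(a₀+mₖ₊₁)/dₖ₊₁⌋:
  k=1: m=8, d=15, a=1
  k=2: m=7, d=2, a=7
  k=3: m=7, d=15, a=1
  k=4: m=8, d=1, a=16
d=1 and a=2a₀=16 at k=4, so the next step gives (m, d) = (8, 15) again — its k=1 value — and the period has length 4.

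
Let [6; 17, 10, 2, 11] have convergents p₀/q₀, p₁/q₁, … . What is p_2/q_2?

1036/171

Using pₖ = aₖpₖ₋₁ + pₖ₋₂, qₖ = aₖqₖ₋₁ + qₖ₋₂ (with p₋₁=1, p₋₂=0, q₋₁=0, q₋₂=1):
  k=0: a=6, p=6, q=1
  k=1: a=17, p=103, q=17
  k=2: a=10, p=1036, q=171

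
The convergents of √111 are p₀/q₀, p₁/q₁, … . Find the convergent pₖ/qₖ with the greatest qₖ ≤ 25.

√111 = [10; 1, 1, 6, 1, 1, 20, …] (period length 6).
Convergents:
  p_0/q_0 = 10/1
  p_1/q_1 = 11/1
  p_2/q_2 = 21/2
  p_3/q_3 = 137/13
  p_4/q_4 = 158/15
  p_5/q_5 = 295/28
q_4 = 15 ≤ 25 < 28 = q_5, so the answer is 158/15.

158/15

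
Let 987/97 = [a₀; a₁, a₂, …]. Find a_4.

987 = 10·97 + 17   →  a_0 = 10
97 = 5·17 + 12   →  a_1 = 5
17 = 1·12 + 5   →  a_2 = 1
12 = 2·5 + 2   →  a_3 = 2
5 = 2·2 + 1   →  a_4 = 2

2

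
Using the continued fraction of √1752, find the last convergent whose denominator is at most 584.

24277/580

√1752 = [41; 1, 5, 1, 82, …] (period length 4).
Convergents:
  p_0/q_0 = 41/1
  p_1/q_1 = 42/1
  p_2/q_2 = 251/6
  p_3/q_3 = 293/7
  p_4/q_4 = 24277/580
  p_5/q_5 = 24570/587
q_4 = 580 ≤ 584 < 587 = q_5, so the answer is 24277/580.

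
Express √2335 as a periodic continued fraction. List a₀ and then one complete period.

[48; 3, 9, 3, 96]

a₀ = ⌊√2335⌋ = 48.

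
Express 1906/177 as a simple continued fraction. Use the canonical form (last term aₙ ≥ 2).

[10; 1, 3, 3, 6, 2]

1906 = 10×177 + 136
177 = 1×136 + 41
136 = 3×41 + 13
41 = 3×13 + 2
13 = 6×2 + 1
2 = 2×1 + 0  (stop)
So 1906/177 = [10; 1, 3, 3, 6, 2].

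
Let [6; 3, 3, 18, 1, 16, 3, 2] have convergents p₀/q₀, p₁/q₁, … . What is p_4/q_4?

Using pₖ = aₖpₖ₋₁ + pₖ₋₂, qₖ = aₖqₖ₋₁ + qₖ₋₂ (with p₋₁=1, p₋₂=0, q₋₁=0, q₋₂=1):
  k=0: a=6, p=6, q=1
  k=1: a=3, p=19, q=3
  k=2: a=3, p=63, q=10
  k=3: a=18, p=1153, q=183
  k=4: a=1, p=1216, q=193

1216/193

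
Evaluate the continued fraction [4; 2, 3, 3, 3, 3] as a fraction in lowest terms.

Fold from the inside: start with 3/1.
  3 + 1/3 = 10/3
  3 + 3/10 = 33/10
  3 + 10/33 = 109/33
  2 + 33/109 = 251/109
  4 + 109/251 = 1113/251

1113/251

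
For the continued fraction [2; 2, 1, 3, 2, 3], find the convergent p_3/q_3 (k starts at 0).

26/11

Using pₖ = aₖpₖ₋₁ + pₖ₋₂, qₖ = aₖqₖ₋₁ + qₖ₋₂ (with p₋₁=1, p₋₂=0, q₋₁=0, q₋₂=1):
  k=0: a=2, p=2, q=1
  k=1: a=2, p=5, q=2
  k=2: a=1, p=7, q=3
  k=3: a=3, p=26, q=11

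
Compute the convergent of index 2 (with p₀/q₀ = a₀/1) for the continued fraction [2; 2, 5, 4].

Using pₖ = aₖpₖ₋₁ + pₖ₋₂, qₖ = aₖqₖ₋₁ + qₖ₋₂ (with p₋₁=1, p₋₂=0, q₋₁=0, q₋₂=1):
  k=0: a=2, p=2, q=1
  k=1: a=2, p=5, q=2
  k=2: a=5, p=27, q=11

27/11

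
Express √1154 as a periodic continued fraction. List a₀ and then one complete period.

a₀ = ⌊√1154⌋ = 33.

[33; 1, 32, 1, 66]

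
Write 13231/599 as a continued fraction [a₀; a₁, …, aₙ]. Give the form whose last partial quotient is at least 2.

[22; 11, 3, 3, 5]

13231 = 22·599 + 53
599 = 11·53 + 16
53 = 3·16 + 5
16 = 3·5 + 1
5 = 5·1 + 0  (stop)
So 13231/599 = [22; 11, 3, 3, 5].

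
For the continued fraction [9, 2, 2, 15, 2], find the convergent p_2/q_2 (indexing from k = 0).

47/5

Using pₖ = aₖpₖ₋₁ + pₖ₋₂, qₖ = aₖqₖ₋₁ + qₖ₋₂ (with p₋₁=1, p₋₂=0, q₋₁=0, q₋₂=1):
  k=0: a=9, p=9, q=1
  k=1: a=2, p=19, q=2
  k=2: a=2, p=47, q=5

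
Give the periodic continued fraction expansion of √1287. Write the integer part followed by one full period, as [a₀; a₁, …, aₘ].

[35; 1, 6, 1, 70]

a₀ = ⌊√1287⌋ = 35.
With m₀=0, d₀=1 and mₖ₊₁ = dₖaₖ − mₖ, dₖ₊₁ = (n − mₖ₊₁²)/dₖ, aₖ₊₁ = ⌊(a₀+mₖ₊₁)/dₖ₊₁⌋:
  k=1: m=35, d=62, a=1
  k=2: m=27, d=9, a=6
  k=3: m=27, d=62, a=1
  k=4: m=35, d=1, a=70
d=1 and a=2a₀=70 at k=4, so the next step gives (m, d) = (35, 62) again — its k=1 value — and the period has length 4.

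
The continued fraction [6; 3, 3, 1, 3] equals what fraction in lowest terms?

Using pₖ = aₖpₖ₋₁ + pₖ₋₂ and qₖ = aₖqₖ₋₁ + qₖ₋₂:
  k=0: a=6, p=6, q=1
  k=1: a=3, p=19, q=3
  k=2: a=3, p=63, q=10
  k=3: a=1, p=82, q=13
  k=4: a=3, p=309, q=49

309/49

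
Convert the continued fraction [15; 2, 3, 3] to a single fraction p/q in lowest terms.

Fold from the inside: start with 3/1.
  3 + 1/3 = 10/3
  2 + 3/10 = 23/10
  15 + 10/23 = 355/23

355/23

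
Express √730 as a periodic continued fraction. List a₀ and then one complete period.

a₀ = ⌊√730⌋ = 27.

[27; 54]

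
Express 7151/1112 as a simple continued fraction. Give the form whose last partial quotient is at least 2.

[6; 2, 3, 9, 17]

7151 = 6·1112 + 479
1112 = 2·479 + 154
479 = 3·154 + 17
154 = 9·17 + 1
17 = 17·1 + 0  (stop)
So 7151/1112 = [6; 2, 3, 9, 17].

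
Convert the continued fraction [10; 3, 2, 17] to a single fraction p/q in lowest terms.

1255/122

Using pₖ = aₖpₖ₋₁ + pₖ₋₂ and qₖ = aₖqₖ₋₁ + qₖ₋₂:
  k=0: a=10, p=10, q=1
  k=1: a=3, p=31, q=3
  k=2: a=2, p=72, q=7
  k=3: a=17, p=1255, q=122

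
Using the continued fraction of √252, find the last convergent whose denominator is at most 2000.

√252 = [15; 1, 6, 1, 30, …] (period length 4).
Convergents:
  p_0/q_0 = 15/1
  p_1/q_1 = 16/1
  p_2/q_2 = 111/7
  p_3/q_3 = 127/8
  p_4/q_4 = 3921/247
  p_5/q_5 = 4048/255
  p_6/q_6 = 28209/1777
  p_7/q_7 = 32257/2032
q_6 = 1777 ≤ 2000 < 2032 = q_7, so the answer is 28209/1777.

28209/1777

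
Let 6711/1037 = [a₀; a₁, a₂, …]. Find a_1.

2

6711 = 6·1037 + 489   →  a_0 = 6
1037 = 2·489 + 59   →  a_1 = 2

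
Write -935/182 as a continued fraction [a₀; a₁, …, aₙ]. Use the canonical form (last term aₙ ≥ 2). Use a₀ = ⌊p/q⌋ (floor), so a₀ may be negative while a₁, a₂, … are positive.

[-6; 1, 6, 3, 1, 1, 3]

-935 = -6*182 + 157
182 = 1*157 + 25
157 = 6*25 + 7
25 = 3*7 + 4
7 = 1*4 + 3
4 = 1*3 + 1
3 = 3*1 + 0  (stop)
So -935/182 = [-6; 1, 6, 3, 1, 1, 3].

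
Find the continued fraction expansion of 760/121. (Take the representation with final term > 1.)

760 = 6·121 + 34
121 = 3·34 + 19
34 = 1·19 + 15
19 = 1·15 + 4
15 = 3·4 + 3
4 = 1·3 + 1
3 = 3·1 + 0  (stop)
So 760/121 = [6; 3, 1, 1, 3, 1, 3].

[6; 3, 1, 1, 3, 1, 3]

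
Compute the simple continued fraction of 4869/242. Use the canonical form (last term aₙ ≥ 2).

4869 = 20×242 + 29
242 = 8×29 + 10
29 = 2×10 + 9
10 = 1×9 + 1
9 = 9×1 + 0  (stop)
So 4869/242 = [20; 8, 2, 1, 9].

[20; 8, 2, 1, 9]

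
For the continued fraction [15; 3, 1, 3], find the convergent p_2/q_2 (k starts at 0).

Using pₖ = aₖpₖ₋₁ + pₖ₋₂, qₖ = aₖqₖ₋₁ + qₖ₋₂ (with p₋₁=1, p₋₂=0, q₋₁=0, q₋₂=1):
  k=0: a=15, p=15, q=1
  k=1: a=3, p=46, q=3
  k=2: a=1, p=61, q=4

61/4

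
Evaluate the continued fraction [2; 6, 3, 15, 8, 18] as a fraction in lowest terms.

Using pₖ = aₖpₖ₋₁ + pₖ₋₂ and qₖ = aₖqₖ₋₁ + qₖ₋₂:
  k=0: a=2, p=2, q=1
  k=1: a=6, p=13, q=6
  k=2: a=3, p=41, q=19
  k=3: a=15, p=628, q=291
  k=4: a=8, p=5065, q=2347
  k=5: a=18, p=91798, q=42537

91798/42537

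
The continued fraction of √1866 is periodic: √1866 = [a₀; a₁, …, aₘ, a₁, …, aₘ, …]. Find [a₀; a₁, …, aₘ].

a₀ = ⌊√1866⌋ = 43.

[43; 5, 14, 5, 86]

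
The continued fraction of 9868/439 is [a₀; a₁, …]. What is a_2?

9868 = 22·439 + 210   →  a_0 = 22
439 = 2·210 + 19   →  a_1 = 2
210 = 11·19 + 1   →  a_2 = 11

11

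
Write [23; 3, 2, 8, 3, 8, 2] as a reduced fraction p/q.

Fold from the inside: start with 2/1.
  8 + 1/2 = 17/2
  3 + 2/17 = 53/17
  8 + 17/53 = 441/53
  2 + 53/441 = 935/441
  3 + 441/935 = 3246/935
  23 + 935/3246 = 75593/3246

75593/3246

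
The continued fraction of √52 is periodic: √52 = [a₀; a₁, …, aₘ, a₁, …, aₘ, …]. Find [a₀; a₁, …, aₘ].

a₀ = ⌊√52⌋ = 7.

[7; 4, 1, 2, 1, 4, 14]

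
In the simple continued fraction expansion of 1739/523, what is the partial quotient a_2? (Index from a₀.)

13

1739 = 3·523 + 170   →  a_0 = 3
523 = 3·170 + 13   →  a_1 = 3
170 = 13·13 + 1   →  a_2 = 13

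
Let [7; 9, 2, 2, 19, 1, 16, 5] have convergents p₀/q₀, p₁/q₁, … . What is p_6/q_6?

Using pₖ = aₖpₖ₋₁ + pₖ₋₂, qₖ = aₖqₖ₋₁ + qₖ₋₂ (with p₋₁=1, p₋₂=0, q₋₁=0, q₋₂=1):
  k=0: a=7, p=7, q=1
  k=1: a=9, p=64, q=9
  k=2: a=2, p=135, q=19
  k=3: a=2, p=334, q=47
  k=4: a=19, p=6481, q=912
  k=5: a=1, p=6815, q=959
  k=6: a=16, p=115521, q=16256

115521/16256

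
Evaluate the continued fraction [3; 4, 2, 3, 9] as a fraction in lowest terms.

929/288

Using pₖ = aₖpₖ₋₁ + pₖ₋₂ and qₖ = aₖqₖ₋₁ + qₖ₋₂:
  k=0: a=3, p=3, q=1
  k=1: a=4, p=13, q=4
  k=2: a=2, p=29, q=9
  k=3: a=3, p=100, q=31
  k=4: a=9, p=929, q=288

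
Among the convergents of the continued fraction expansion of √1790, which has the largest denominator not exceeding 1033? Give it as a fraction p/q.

18658/441

√1790 = [42; 3, 4, 8, 4, 3, 84, …] (period length 6).
Convergents:
  p_0/q_0 = 42/1
  p_1/q_1 = 127/3
  p_2/q_2 = 550/13
  p_3/q_3 = 4527/107
  p_4/q_4 = 18658/441
  p_5/q_5 = 60501/1430
q_4 = 441 ≤ 1033 < 1430 = q_5, so the answer is 18658/441.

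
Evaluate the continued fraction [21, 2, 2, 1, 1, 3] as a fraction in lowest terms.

Using pₖ = aₖpₖ₋₁ + pₖ₋₂ and qₖ = aₖqₖ₋₁ + qₖ₋₂:
  k=0: a=21, p=21, q=1
  k=1: a=2, p=43, q=2
  k=2: a=2, p=107, q=5
  k=3: a=1, p=150, q=7
  k=4: a=1, p=257, q=12
  k=5: a=3, p=921, q=43

921/43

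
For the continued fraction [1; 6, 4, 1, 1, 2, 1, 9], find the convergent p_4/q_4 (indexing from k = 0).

65/56

Using pₖ = aₖpₖ₋₁ + pₖ₋₂, qₖ = aₖqₖ₋₁ + qₖ₋₂ (with p₋₁=1, p₋₂=0, q₋₁=0, q₋₂=1):
  k=0: a=1, p=1, q=1
  k=1: a=6, p=7, q=6
  k=2: a=4, p=29, q=25
  k=3: a=1, p=36, q=31
  k=4: a=1, p=65, q=56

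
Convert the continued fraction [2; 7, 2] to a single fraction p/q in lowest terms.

32/15

Fold from the inside: start with 2/1.
  7 + 1/2 = 15/2
  2 + 2/15 = 32/15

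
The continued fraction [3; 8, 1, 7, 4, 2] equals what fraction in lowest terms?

2045/657

Using pₖ = aₖpₖ₋₁ + pₖ₋₂ and qₖ = aₖqₖ₋₁ + qₖ₋₂:
  k=0: a=3, p=3, q=1
  k=1: a=8, p=25, q=8
  k=2: a=1, p=28, q=9
  k=3: a=7, p=221, q=71
  k=4: a=4, p=912, q=293
  k=5: a=2, p=2045, q=657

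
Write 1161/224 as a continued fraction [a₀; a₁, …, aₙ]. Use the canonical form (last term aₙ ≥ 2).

1161 = 5×224 + 41
224 = 5×41 + 19
41 = 2×19 + 3
19 = 6×3 + 1
3 = 3×1 + 0  (stop)
So 1161/224 = [5; 5, 2, 6, 3].

[5; 5, 2, 6, 3]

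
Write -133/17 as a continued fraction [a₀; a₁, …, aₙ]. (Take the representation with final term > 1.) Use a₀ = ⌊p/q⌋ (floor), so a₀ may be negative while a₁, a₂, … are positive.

[-8; 5, 1, 2]

-133 = -8·17 + 3
17 = 5·3 + 2
3 = 1·2 + 1
2 = 2·1 + 0  (stop)
So -133/17 = [-8; 5, 1, 2].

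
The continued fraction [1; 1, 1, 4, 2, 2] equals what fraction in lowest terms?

Fold from the inside: start with 2/1.
  2 + 1/2 = 5/2
  4 + 2/5 = 22/5
  1 + 5/22 = 27/22
  1 + 22/27 = 49/27
  1 + 27/49 = 76/49

76/49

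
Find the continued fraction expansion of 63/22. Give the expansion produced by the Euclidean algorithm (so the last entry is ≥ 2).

[2; 1, 6, 3]

63 = 2×22 + 19
22 = 1×19 + 3
19 = 6×3 + 1
3 = 3×1 + 0  (stop)
So 63/22 = [2; 1, 6, 3].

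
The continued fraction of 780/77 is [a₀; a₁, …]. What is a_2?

780 = 10·77 + 10   →  a_0 = 10
77 = 7·10 + 7   →  a_1 = 7
10 = 1·7 + 3   →  a_2 = 1

1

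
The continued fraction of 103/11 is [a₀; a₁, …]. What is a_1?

2

103 = 9·11 + 4   →  a_0 = 9
11 = 2·4 + 3   →  a_1 = 2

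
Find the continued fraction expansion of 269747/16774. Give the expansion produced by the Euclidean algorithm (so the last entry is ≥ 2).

269747 = 16×16774 + 1363
16774 = 12×1363 + 418
1363 = 3×418 + 109
418 = 3×109 + 91
109 = 1×91 + 18
91 = 5×18 + 1
18 = 18×1 + 0  (stop)
So 269747/16774 = [16; 12, 3, 3, 1, 5, 18].

[16; 12, 3, 3, 1, 5, 18]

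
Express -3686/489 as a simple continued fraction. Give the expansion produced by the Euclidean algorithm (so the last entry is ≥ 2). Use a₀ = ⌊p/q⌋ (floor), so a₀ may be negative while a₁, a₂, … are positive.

-3686 = -8×489 + 226
489 = 2×226 + 37
226 = 6×37 + 4
37 = 9×4 + 1
4 = 4×1 + 0  (stop)
So -3686/489 = [-8; 2, 6, 9, 4].

[-8; 2, 6, 9, 4]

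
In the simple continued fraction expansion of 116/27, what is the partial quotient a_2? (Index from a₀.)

2

116 = 4·27 + 8   →  a_0 = 4
27 = 3·8 + 3   →  a_1 = 3
8 = 2·3 + 2   →  a_2 = 2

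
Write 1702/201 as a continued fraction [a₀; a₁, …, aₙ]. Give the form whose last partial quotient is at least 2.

[8; 2, 7, 4, 3]

1702 = 8·201 + 94
201 = 2·94 + 13
94 = 7·13 + 3
13 = 4·3 + 1
3 = 3·1 + 0  (stop)
So 1702/201 = [8; 2, 7, 4, 3].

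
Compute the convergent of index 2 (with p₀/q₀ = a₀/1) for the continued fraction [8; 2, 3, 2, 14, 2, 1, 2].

Using pₖ = aₖpₖ₋₁ + pₖ₋₂, qₖ = aₖqₖ₋₁ + qₖ₋₂ (with p₋₁=1, p₋₂=0, q₋₁=0, q₋₂=1):
  k=0: a=8, p=8, q=1
  k=1: a=2, p=17, q=2
  k=2: a=3, p=59, q=7

59/7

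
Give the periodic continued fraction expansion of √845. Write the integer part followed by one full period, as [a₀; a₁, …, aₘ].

a₀ = ⌊√845⌋ = 29.
With m₀=0, d₀=1 and mₖ₊₁ = dₖaₖ − mₖ, dₖ₊₁ = (n − mₖ₊₁²)/dₖ, aₖ₊₁ = ⌊(a₀+mₖ₊₁)/dₖ₊₁⌋:
  k=1: m=29, d=4, a=14
  k=2: m=27, d=29, a=1
  k=3: m=2, d=29, a=1
  k=4: m=27, d=4, a=14
  k=5: m=29, d=1, a=58
d=1 and a=2a₀=58 at k=5, so the next step gives (m, d) = (29, 4) again — its k=1 value — and the period has length 5.

[29; 14, 1, 1, 14, 58]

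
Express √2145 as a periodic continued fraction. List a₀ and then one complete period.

a₀ = ⌊√2145⌋ = 46.
With m₀=0, d₀=1 and mₖ₊₁ = dₖaₖ − mₖ, dₖ₊₁ = (n − mₖ₊₁²)/dₖ, aₖ₊₁ = ⌊(a₀+mₖ₊₁)/dₖ₊₁⌋:
  k=1: m=46, d=29, a=3
  k=2: m=41, d=16, a=5
  k=3: m=39, d=39, a=2
  k=4: m=39, d=16, a=5
  k=5: m=41, d=29, a=3
  k=6: m=46, d=1, a=92
d=1 and a=2a₀=92 at k=6, so the next step gives (m, d) = (46, 29) again — its k=1 value — and the period has length 6.

[46; 3, 5, 2, 5, 3, 92]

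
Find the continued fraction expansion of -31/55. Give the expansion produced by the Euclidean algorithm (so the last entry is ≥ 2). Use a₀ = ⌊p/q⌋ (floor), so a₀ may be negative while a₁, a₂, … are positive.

[-1; 2, 3, 2, 3]

-31 = -1*55 + 24
55 = 2*24 + 7
24 = 3*7 + 3
7 = 2*3 + 1
3 = 3*1 + 0  (stop)
So -31/55 = [-1; 2, 3, 2, 3].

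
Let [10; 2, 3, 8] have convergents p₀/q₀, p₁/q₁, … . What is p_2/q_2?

73/7

Using pₖ = aₖpₖ₋₁ + pₖ₋₂, qₖ = aₖqₖ₋₁ + qₖ₋₂ (with p₋₁=1, p₋₂=0, q₋₁=0, q₋₂=1):
  k=0: a=10, p=10, q=1
  k=1: a=2, p=21, q=2
  k=2: a=3, p=73, q=7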